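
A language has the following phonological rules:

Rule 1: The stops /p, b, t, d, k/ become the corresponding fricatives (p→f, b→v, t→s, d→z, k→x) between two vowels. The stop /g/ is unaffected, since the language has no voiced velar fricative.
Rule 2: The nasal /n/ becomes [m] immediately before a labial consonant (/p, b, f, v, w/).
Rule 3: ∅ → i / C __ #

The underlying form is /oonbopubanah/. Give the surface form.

Rule 1 (intervocalic spirantization): /p/ is a stop between vowels /o/ and /u/, so it spirantizes to the fricative [f]. /b/ is a stop between vowels /u/ and /a/, so it spirantizes to the fricative [v]. /oonbopubanah/ → oonbofuvanah.
Rule 2 (nasal place assimilation): /n/ precedes the labial consonant /b/, so it assimilates in place to [m]. /oonbofuvanah/ → oombofuvanah.
Rule 3 (final i-epenthesis): the form ends in the consonant /h/, so [i] is inserted word-finally. /oombofuvanah/ → oombofuvanahi.

oombofuvanahi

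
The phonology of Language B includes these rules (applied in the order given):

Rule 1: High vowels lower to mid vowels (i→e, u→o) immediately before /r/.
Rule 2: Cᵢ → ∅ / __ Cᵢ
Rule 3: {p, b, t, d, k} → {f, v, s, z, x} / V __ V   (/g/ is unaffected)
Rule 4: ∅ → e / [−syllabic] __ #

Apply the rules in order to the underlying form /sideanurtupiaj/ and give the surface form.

Rule 1 (pre-rhotic lowering): /u/ is a high vowel immediately before /r/, so it lowers to [o]. /sideanurtupiaj/ → sideanortupiaj.
Rule 2 (degemination): no segment meets the environment; /sideanortupiaj/ is unchanged.
Rule 3 (intervocalic spirantization): /d/ is a stop between vowels /i/ and /e/, so it spirantizes to the fricative [z]. /p/ is a stop between vowels /u/ and /i/, so it spirantizes to the fricative [f]. /sideanortupiaj/ → sizeanortufiaj.
Rule 4 (final e-epenthesis): the form ends in the consonant /j/, so [e] is inserted word-finally. /sizeanortufiaj/ → sizeanortufiaje.

sizeanortufiaje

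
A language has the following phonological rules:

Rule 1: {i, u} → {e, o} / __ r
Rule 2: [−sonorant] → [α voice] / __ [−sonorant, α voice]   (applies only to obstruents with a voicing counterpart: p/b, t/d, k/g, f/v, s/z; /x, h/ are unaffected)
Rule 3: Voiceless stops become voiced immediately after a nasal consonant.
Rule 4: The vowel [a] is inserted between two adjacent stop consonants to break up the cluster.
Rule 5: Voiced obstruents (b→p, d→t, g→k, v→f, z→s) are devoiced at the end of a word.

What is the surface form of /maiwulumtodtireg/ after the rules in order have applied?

maiwulumdotaterek

Rule 1 (pre-rhotic lowering): /i/ is a high vowel immediately before /r/, so it lowers to [e]. /maiwulumtodtireg/ → maiwulumtodtereg.
Rule 2 (regressive voicing assimilation): /d/ precedes the voiceless obstruent /t/, so it devoices to [t] by assimilation. /maiwulumtodtereg/ → maiwulumtottereg.
Rule 3 (post-nasal voicing): /t/ is a voiceless stop immediately after the nasal /m/, so it voices to [d]. /maiwulumtottereg/ → maiwulumdottereg.
Rule 4 (stop-cluster a-epenthesis): /t/ and /t/ form a stop–stop cluster, so [a] is inserted between them. /maiwulumdottereg/ → maiwulumdotatereg.
Rule 5 (final devoicing): /g/ is a voiced obstruent in word-final position, so it devoices to [k]. /maiwulumdotatereg/ → maiwulumdotaterek.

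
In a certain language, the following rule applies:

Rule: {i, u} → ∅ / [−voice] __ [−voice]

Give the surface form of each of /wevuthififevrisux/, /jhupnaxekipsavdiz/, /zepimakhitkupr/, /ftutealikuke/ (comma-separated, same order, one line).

/wevuthififevrisux/: /i/ is a high vowel flanked by voiceless consonants /h/ and /f/, so it deletes. /i/ is a high vowel flanked by voiceless consonants /f/ and /f/, so it deletes. /u/ is a high vowel flanked by voiceless consonants /s/ and /x/, so it deletes. → [wevuthffevrisx].
/jhupnaxekipsavdiz/: /u/ is a high vowel flanked by voiceless consonants /h/ and /p/, so it deletes. /i/ is a high vowel flanked by voiceless consonants /k/ and /p/, so it deletes. → [jhpnaxekpsavdiz].
/zepimakhitkupr/: /i/ is a high vowel flanked by voiceless consonants /h/ and /t/, so it deletes. /u/ is a high vowel flanked by voiceless consonants /k/ and /p/, so it deletes. → [zepimakhtkpr].
/ftutealikuke/: /u/ is a high vowel flanked by voiceless consonants /t/ and /t/, so it deletes. /u/ is a high vowel flanked by voiceless consonants /k/ and /k/, so it deletes. → [fttealikke].

wevuthffevrisx, jhpnaxekpsavdiz, zepimakhtkpr, fttealikke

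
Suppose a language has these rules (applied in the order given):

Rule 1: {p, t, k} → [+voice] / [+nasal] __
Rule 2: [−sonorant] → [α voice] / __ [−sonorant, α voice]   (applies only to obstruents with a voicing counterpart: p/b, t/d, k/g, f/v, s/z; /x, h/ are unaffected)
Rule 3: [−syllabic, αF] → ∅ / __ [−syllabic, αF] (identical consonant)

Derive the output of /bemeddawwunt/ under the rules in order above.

Rule 1 (post-nasal voicing): /t/ is a voiceless stop immediately after the nasal /n/, so it voices to [d]. /bemeddawwunt/ → bemeddawwund.
Rule 2 (regressive voicing assimilation): no segment meets the environment; /bemeddawwund/ is unchanged.
Rule 3 (degemination): /dd/ is a geminate; the first /d/ deletes. /ww/ is a geminate; the first /w/ deletes. /bemeddawwund/ → bemedawund.

bemedawund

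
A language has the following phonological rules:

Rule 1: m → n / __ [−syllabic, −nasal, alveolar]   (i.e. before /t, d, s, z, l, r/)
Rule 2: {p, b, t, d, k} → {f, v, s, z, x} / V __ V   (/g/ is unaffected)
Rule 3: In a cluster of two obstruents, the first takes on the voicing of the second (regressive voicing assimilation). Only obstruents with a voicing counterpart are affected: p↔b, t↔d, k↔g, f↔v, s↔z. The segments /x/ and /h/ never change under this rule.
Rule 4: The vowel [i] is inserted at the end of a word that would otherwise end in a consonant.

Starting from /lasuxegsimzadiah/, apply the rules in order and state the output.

lasuxeksinzaziahi

Rule 1 (nasal place assimilation): /m/ precedes the alveolar consonant /z/, so it assimilates in place to [n]. /lasuxegsimzadiah/ → lasuxegsinzadiah.
Rule 2 (intervocalic spirantization): /d/ is a stop between vowels /a/ and /i/, so it spirantizes to the fricative [z]. /lasuxegsinzadiah/ → lasuxegsinzaziah.
Rule 3 (regressive voicing assimilation): /g/ precedes the voiceless obstruent /s/, so it devoices to [k] by assimilation. /lasuxegsinzaziah/ → lasuxeksinzaziah.
Rule 4 (final i-epenthesis): the form ends in the consonant /h/, so [i] is inserted word-finally. /lasuxeksinzaziah/ → lasuxeksinzaziahi.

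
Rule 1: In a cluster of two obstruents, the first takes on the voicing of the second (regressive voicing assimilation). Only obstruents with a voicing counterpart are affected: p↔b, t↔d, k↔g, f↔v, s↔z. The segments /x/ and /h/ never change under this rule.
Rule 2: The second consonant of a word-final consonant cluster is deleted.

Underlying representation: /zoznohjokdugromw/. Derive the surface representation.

zoznohjogdugrom

Rule 1 (regressive voicing assimilation): /k/ precedes the voiced obstruent /d/, so it voices to [g] by assimilation. /zoznohjokdugromw/ → zoznohjogdugromw.
Rule 2 (final cluster simplification): /w/ is the second consonant of a word-final cluster /mw/, so it deletes. /zoznohjogdugromw/ → zoznohjogdugrom.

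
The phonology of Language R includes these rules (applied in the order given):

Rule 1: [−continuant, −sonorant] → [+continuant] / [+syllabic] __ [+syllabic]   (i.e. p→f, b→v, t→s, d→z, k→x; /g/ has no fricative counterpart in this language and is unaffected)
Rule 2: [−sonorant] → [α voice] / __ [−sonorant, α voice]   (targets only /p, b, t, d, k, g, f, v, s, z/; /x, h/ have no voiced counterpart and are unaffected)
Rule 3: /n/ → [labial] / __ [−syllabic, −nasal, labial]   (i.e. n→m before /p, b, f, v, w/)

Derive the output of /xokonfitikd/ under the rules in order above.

Rule 1 (intervocalic spirantization): /k/ is a stop between vowels /o/ and /o/, so it spirantizes to the fricative [x]. /t/ is a stop between vowels /i/ and /i/, so it spirantizes to the fricative [s]. /xokonfitikd/ → xoxonfisikd.
Rule 2 (regressive voicing assimilation): /k/ precedes the voiced obstruent /d/, so it voices to [g] by assimilation. /xoxonfisikd/ → xoxonfisigd.
Rule 3 (nasal place assimilation): /n/ precedes the labial consonant /f/, so it assimilates in place to [m]. /xoxonfisigd/ → xoxomfisigd.

xoxomfisigd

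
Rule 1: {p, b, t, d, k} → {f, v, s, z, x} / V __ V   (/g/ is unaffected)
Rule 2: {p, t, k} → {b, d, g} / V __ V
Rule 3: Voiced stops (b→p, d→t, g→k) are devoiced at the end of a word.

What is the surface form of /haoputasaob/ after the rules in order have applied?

Rule 1 (intervocalic spirantization): /p/ is a stop between vowels /o/ and /u/, so it spirantizes to the fricative [f]. /t/ is a stop between vowels /u/ and /a/, so it spirantizes to the fricative [s]. /haoputasaob/ → haofusasaob.
Rule 2 (intervocalic voicing): no segment meets the environment; /haofusasaob/ is unchanged.
Rule 3 (final devoicing): /b/ is a voiced stop in word-final position, so it devoices to [p]. /haofusasaob/ → haofusasaop.

haofusasaop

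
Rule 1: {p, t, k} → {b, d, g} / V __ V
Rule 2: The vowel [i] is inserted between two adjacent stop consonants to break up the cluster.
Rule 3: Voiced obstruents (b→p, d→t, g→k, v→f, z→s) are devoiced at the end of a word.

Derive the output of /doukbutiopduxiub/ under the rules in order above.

doukibudiopiduxiup

Rule 1 (intervocalic voicing): /t/ is a voiceless stop between vowels /u/ and /i/, so it voices to [d]. /doukbutiopduxiub/ → doukbudiopduxiub.
Rule 2 (stop-cluster i-epenthesis): /k/ and /b/ form a stop–stop cluster, so [i] is inserted between them. /p/ and /d/ form a stop–stop cluster, so [i] is inserted between them. /doukbudiopduxiub/ → doukibudiopiduxiub.
Rule 3 (final devoicing): /b/ is a voiced obstruent in word-final position, so it devoices to [p]. /doukibudiopiduxiub/ → doukibudiopiduxiup.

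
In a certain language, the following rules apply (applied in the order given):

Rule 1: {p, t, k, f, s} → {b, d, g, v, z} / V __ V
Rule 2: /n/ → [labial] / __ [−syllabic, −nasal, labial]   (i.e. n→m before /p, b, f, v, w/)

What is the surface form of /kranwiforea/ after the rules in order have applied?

Rule 1 (intervocalic voicing): /f/ is a voiceless obstruent between vowels /i/ and /o/, so it voices to [v]. /kranwiforea/ → kranwivorea.
Rule 2 (nasal place assimilation): /n/ precedes the labial consonant /w/, so it assimilates in place to [m]. /kranwivorea/ → kramwivorea.

kramwivorea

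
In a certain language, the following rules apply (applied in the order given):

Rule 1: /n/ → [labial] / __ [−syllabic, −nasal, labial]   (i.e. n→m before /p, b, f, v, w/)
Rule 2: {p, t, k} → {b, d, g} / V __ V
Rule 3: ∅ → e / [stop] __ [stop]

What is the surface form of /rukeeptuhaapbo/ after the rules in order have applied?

Rule 1 (nasal place assimilation): no segment meets the environment; /rukeeptuhaapbo/ is unchanged.
Rule 2 (intervocalic voicing): /k/ is a voiceless stop between vowels /u/ and /e/, so it voices to [g]. /rukeeptuhaapbo/ → rugeeptuhaapbo.
Rule 3 (stop-cluster e-epenthesis): /p/ and /t/ form a stop–stop cluster, so [e] is inserted between them. /p/ and /b/ form a stop–stop cluster, so [e] is inserted between them. /rugeeptuhaapbo/ → rugeepetuhaapebo.

rugeepetuhaapebo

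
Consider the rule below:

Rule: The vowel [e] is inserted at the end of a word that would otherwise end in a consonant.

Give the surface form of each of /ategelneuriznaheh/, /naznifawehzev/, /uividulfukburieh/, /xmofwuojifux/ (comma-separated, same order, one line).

/ategelneuriznaheh/: the form ends in the consonant /h/, so [e] is inserted word-finally. → [ategelneuriznahehe].
/naznifawehzev/: the form ends in the consonant /v/, so [e] is inserted word-finally. → [naznifawehzeve].
/uividulfukburieh/: the form ends in the consonant /h/, so [e] is inserted word-finally. → [uividulfukburiehe].
/xmofwuojifux/: the form ends in the consonant /x/, so [e] is inserted word-finally. → [xmofwuojifuxe].

ategelneuriznahehe, naznifawehzeve, uividulfukburiehe, xmofwuojifuxe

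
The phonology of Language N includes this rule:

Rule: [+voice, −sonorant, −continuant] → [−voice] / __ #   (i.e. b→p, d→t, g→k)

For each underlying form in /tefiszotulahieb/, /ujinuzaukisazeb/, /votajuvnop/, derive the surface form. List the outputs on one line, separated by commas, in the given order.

tefiszotulahiep, ujinuzaukisazep, votajuvnop

/tefiszotulahieb/: /b/ is a voiced stop in word-final position, so it devoices to [p]. → [tefiszotulahiep].
/ujinuzaukisazeb/: /b/ is a voiced stop in word-final position, so it devoices to [p]. → [ujinuzaukisazep].
/votajuvnop/: the rule's environment is not met; surfaces unchanged as [votajuvnop].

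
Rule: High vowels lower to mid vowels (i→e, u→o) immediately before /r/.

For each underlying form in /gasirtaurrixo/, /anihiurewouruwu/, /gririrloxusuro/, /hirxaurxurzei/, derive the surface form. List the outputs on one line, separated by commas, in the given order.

/gasirtaurrixo/: /i/ is a high vowel immediately before /r/, so it lowers to [e]. /u/ is a high vowel immediately before /r/, so it lowers to [o]. → [gasertaorrixo].
/anihiurewouruwu/: /u/ is a high vowel immediately before /r/, so it lowers to [o]. /u/ is a high vowel immediately before /r/, so it lowers to [o]. → [anihiorewooruwu].
/gririrloxusuro/: /i/ is a high vowel immediately before /r/, so it lowers to [e]. /i/ is a high vowel immediately before /r/, so it lowers to [e]. /u/ is a high vowel immediately before /r/, so it lowers to [o]. → [grererloxusoro].
/hirxaurxurzei/: /i/ is a high vowel immediately before /r/, so it lowers to [e]. /u/ is a high vowel immediately before /r/, so it lowers to [o]. /u/ is a high vowel immediately before /r/, so it lowers to [o]. → [herxaorxorzei].

gasertaorrixo, anihiorewooruwu, grererloxusoro, herxaorxorzei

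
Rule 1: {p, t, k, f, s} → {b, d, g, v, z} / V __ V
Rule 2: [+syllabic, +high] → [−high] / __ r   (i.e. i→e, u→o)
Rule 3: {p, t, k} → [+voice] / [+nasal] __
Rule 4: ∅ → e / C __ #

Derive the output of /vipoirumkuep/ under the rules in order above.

viboerumguepe

Rule 1 (intervocalic voicing): /p/ is a voiceless obstruent between vowels /i/ and /o/, so it voices to [b]. /vipoirumkuep/ → viboirumkuep.
Rule 2 (pre-rhotic lowering): /i/ is a high vowel immediately before /r/, so it lowers to [e]. /viboirumkuep/ → viboerumkuep.
Rule 3 (post-nasal voicing): /k/ is a voiceless stop immediately after the nasal /m/, so it voices to [g]. /viboerumkuep/ → viboerumguep.
Rule 4 (final e-epenthesis): the form ends in the consonant /p/, so [e] is inserted word-finally. /viboerumguep/ → viboerumguepe.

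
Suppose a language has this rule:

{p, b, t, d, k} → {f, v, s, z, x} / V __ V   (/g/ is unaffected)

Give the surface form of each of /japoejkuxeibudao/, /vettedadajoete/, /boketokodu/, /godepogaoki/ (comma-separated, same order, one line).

/japoejkuxeibudao/: /p/ is a stop between vowels /a/ and /o/, so it spirantizes to the fricative [f]. /b/ is a stop between vowels /i/ and /u/, so it spirantizes to the fricative [v]. /d/ is a stop between vowels /u/ and /a/, so it spirantizes to the fricative [z]. → [jafoejkuxeivuzao].
/vettedadajoete/: /d/ is a stop between vowels /e/ and /a/, so it spirantizes to the fricative [z]. /d/ is a stop between vowels /a/ and /a/, so it spirantizes to the fricative [z]. /t/ is a stop between vowels /e/ and /e/, so it spirantizes to the fricative [s]. → [vettezazajoese].
/boketokodu/: /k/ is a stop between vowels /o/ and /e/, so it spirantizes to the fricative [x]. /t/ is a stop between vowels /e/ and /o/, so it spirantizes to the fricative [s]. /k/ is a stop between vowels /o/ and /o/, so it spirantizes to the fricative [x]. /d/ is a stop between vowels /o/ and /u/, so it spirantizes to the fricative [z]. → [boxesoxozu].
/godepogaoki/: /d/ is a stop between vowels /o/ and /e/, so it spirantizes to the fricative [z]. /p/ is a stop between vowels /e/ and /o/, so it spirantizes to the fricative [f]. /k/ is a stop between vowels /o/ and /i/, so it spirantizes to the fricative [x]. → [gozefogaoxi].

jafoejkuxeivuzao, vettezazajoese, boxesoxozu, gozefogaoxi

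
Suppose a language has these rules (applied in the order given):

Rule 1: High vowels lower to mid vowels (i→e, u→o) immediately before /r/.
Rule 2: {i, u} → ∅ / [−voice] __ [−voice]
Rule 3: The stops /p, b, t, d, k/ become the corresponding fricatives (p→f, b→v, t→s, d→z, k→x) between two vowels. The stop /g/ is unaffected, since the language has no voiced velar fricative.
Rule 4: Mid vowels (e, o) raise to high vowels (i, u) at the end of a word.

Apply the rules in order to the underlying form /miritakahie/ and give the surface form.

merisaxahii

Rule 1 (pre-rhotic lowering): /i/ is a high vowel immediately before /r/, so it lowers to [e]. /miritakahie/ → meritakahie.
Rule 2 (high vowel syncope): no segment meets the environment; /meritakahie/ is unchanged.
Rule 3 (intervocalic spirantization): /t/ is a stop between vowels /i/ and /a/, so it spirantizes to the fricative [s]. /k/ is a stop between vowels /a/ and /a/, so it spirantizes to the fricative [x]. /meritakahie/ → merisaxahie.
Rule 4 (final vowel raising): /e/ is a mid vowel in word-final position, so it raises to [i]. /merisaxahie/ → merisaxahii.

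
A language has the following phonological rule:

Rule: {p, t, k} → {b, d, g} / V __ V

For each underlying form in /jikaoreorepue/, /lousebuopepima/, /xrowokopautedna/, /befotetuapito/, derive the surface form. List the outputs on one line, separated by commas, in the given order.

/jikaoreorepue/: /k/ is a voiceless stop between vowels /i/ and /a/, so it voices to [g]. /p/ is a voiceless stop between vowels /e/ and /u/, so it voices to [b]. → [jigaoreorebue].
/lousebuopepima/: /p/ is a voiceless stop between vowels /o/ and /e/, so it voices to [b]. /p/ is a voiceless stop between vowels /e/ and /i/, so it voices to [b]. → [lousebuobebima].
/xrowokopautedna/: /k/ is a voiceless stop between vowels /o/ and /o/, so it voices to [g]. /p/ is a voiceless stop between vowels /o/ and /a/, so it voices to [b]. /t/ is a voiceless stop between vowels /u/ and /e/, so it voices to [d]. → [xrowogobaudedna].
/befotetuapito/: /t/ is a voiceless stop between vowels /o/ and /e/, so it voices to [d]. /t/ is a voiceless stop between vowels /e/ and /u/, so it voices to [d]. /p/ is a voiceless stop between vowels /a/ and /i/, so it voices to [b]. /t/ is a voiceless stop between vowels /i/ and /o/, so it voices to [d]. → [befodeduabido].

jigaoreorebue, lousebuobebima, xrowogobaudedna, befodeduabido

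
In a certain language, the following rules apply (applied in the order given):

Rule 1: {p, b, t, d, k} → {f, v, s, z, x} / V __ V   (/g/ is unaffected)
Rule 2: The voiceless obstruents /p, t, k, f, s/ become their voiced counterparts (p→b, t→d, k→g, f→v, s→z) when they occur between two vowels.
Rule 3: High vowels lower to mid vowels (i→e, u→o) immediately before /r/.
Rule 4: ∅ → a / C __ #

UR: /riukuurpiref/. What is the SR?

riuxuorperefa

Rule 1 (intervocalic spirantization): /k/ is a stop between vowels /u/ and /u/, so it spirantizes to the fricative [x]. /riukuurpiref/ → riuxuurpiref.
Rule 2 (intervocalic voicing): no segment meets the environment; /riuxuurpiref/ is unchanged.
Rule 3 (pre-rhotic lowering): /u/ is a high vowel immediately before /r/, so it lowers to [o]. /i/ is a high vowel immediately before /r/, so it lowers to [e]. /riuxuurpiref/ → riuxuorperef.
Rule 4 (final a-epenthesis): the form ends in the consonant /f/, so [a] is inserted word-finally. /riuxuorperef/ → riuxuorperefa.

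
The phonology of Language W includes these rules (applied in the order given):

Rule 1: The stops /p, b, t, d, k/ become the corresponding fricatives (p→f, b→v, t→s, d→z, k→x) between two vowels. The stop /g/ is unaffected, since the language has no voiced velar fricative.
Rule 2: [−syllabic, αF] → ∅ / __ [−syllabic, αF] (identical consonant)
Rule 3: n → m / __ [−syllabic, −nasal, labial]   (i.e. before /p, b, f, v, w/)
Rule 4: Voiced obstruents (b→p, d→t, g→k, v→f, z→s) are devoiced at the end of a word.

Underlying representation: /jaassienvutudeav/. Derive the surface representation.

Rule 1 (intervocalic spirantization): /t/ is a stop between vowels /u/ and /u/, so it spirantizes to the fricative [s]. /d/ is a stop between vowels /u/ and /e/, so it spirantizes to the fricative [z]. /jaassienvutudeav/ → jaassienvusuzeav.
Rule 2 (degemination): /ss/ is a geminate; the first /s/ deletes. /jaassienvusuzeav/ → jaasienvusuzeav.
Rule 3 (nasal place assimilation): /n/ precedes the labial consonant /v/, so it assimilates in place to [m]. /jaasienvusuzeav/ → jaasiemvusuzeav.
Rule 4 (final devoicing): /v/ is a voiced obstruent in word-final position, so it devoices to [f]. /jaasiemvusuzeav/ → jaasiemvusuzeaf.

jaasiemvusuzeaf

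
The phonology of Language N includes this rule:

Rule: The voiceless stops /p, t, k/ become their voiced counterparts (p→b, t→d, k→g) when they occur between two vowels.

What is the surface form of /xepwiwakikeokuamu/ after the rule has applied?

xepwiwagigeoguamu

Scanning /xepwiwakikeokuamu/: /p/ at position 3 is not in the conditioning environment; /k/ is a voiceless stop between vowels /a/ and /i/, so it voices to [g]; /k/ is a voiceless stop between vowels /i/ and /e/, so it voices to [g]; /k/ is a voiceless stop between vowels /o/ and /u/, so it voices to [g].
Result: [xepwiwagigeoguamu].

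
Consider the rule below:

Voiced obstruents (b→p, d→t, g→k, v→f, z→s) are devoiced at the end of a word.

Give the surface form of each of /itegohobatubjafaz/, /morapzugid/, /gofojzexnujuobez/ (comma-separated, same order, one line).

/itegohobatubjafaz/: /z/ is a voiced obstruent in word-final position, so it devoices to [s]. → [itegohobatubjafas].
/morapzugid/: /d/ is a voiced obstruent in word-final position, so it devoices to [t]. → [morapzugit].
/gofojzexnujuobez/: /z/ is a voiced obstruent in word-final position, so it devoices to [s]. → [gofojzexnujuobes].

itegohobatubjafas, morapzugit, gofojzexnujuobes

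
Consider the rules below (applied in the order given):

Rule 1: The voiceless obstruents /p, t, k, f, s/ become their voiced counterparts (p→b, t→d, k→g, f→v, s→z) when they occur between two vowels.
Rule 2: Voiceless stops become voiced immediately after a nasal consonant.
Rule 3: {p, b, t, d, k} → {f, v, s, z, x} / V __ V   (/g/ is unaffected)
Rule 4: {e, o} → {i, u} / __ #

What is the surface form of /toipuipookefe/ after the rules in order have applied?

toivuivoogevi

Rule 1 (intervocalic voicing): /p/ is a voiceless obstruent between vowels /i/ and /u/, so it voices to [b]. /p/ is a voiceless obstruent between vowels /i/ and /o/, so it voices to [b]. /k/ is a voiceless obstruent between vowels /o/ and /e/, so it voices to [g]. /f/ is a voiceless obstruent between vowels /e/ and /e/, so it voices to [v]. /toipuipookefe/ → toibuiboogeve.
Rule 2 (post-nasal voicing): no segment meets the environment; /toibuiboogeve/ is unchanged.
Rule 3 (intervocalic spirantization): /b/ is a stop between vowels /i/ and /u/, so it spirantizes to the fricative [v]. /b/ is a stop between vowels /i/ and /o/, so it spirantizes to the fricative [v]. /toibuiboogeve/ → toivuivoogeve.
Rule 4 (final vowel raising): /e/ is a mid vowel in word-final position, so it raises to [i]. /toivuivoogeve/ → toivuivoogevi.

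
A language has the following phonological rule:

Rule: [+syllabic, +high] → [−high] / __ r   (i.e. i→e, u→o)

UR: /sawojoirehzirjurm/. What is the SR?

sawojoerehzerjorm

/i/ is a high vowel immediately before /r/, so it lowers to [e].
/i/ is a high vowel immediately before /r/, so it lowers to [e].
/u/ is a high vowel immediately before /r/, so it lowers to [o].
Surface form: [sawojoerehzerjorm].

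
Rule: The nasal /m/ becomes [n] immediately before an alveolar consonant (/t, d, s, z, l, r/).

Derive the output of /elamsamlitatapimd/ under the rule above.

elansanlitatapind

/m/ precedes the alveolar consonant /s/, so it assimilates in place to [n].
/m/ precedes the alveolar consonant /l/, so it assimilates in place to [n].
/m/ precedes the alveolar consonant /d/, so it assimilates in place to [n].
Surface form: [elansanlitatapind].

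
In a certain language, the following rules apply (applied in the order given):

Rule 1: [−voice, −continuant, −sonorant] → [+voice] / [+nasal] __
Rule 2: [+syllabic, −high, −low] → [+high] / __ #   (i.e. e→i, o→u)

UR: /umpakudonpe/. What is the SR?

umbakudonbi

Rule 1 (post-nasal voicing): /p/ is a voiceless stop immediately after the nasal /m/, so it voices to [b]. /p/ is a voiceless stop immediately after the nasal /n/, so it voices to [b]. /umpakudonpe/ → umbakudonbe.
Rule 2 (final vowel raising): /e/ is a mid vowel in word-final position, so it raises to [i]. /umbakudonbe/ → umbakudonbi.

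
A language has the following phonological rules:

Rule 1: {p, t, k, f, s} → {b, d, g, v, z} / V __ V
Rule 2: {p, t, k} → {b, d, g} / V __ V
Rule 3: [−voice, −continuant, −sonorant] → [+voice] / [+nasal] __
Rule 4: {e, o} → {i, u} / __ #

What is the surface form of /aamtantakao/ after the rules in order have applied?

aamdandagau

Rule 1 (intervocalic voicing): /k/ is a voiceless obstruent between vowels /a/ and /a/, so it voices to [g]. /aamtantakao/ → aamtantagao.
Rule 2 (intervocalic voicing): no segment meets the environment; /aamtantagao/ is unchanged.
Rule 3 (post-nasal voicing): /t/ is a voiceless stop immediately after the nasal /m/, so it voices to [d]. /t/ is a voiceless stop immediately after the nasal /n/, so it voices to [d]. /aamtantagao/ → aamdandagao.
Rule 4 (final vowel raising): /o/ is a mid vowel in word-final position, so it raises to [u]. /aamdandagao/ → aamdandagau.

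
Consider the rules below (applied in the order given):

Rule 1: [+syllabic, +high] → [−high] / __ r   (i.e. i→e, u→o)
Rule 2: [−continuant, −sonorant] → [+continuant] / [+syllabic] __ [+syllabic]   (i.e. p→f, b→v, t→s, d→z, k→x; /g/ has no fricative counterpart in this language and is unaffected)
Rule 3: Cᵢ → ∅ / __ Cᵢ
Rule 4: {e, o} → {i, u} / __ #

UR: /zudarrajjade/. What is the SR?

zuzarajazi

Rule 1 (pre-rhotic lowering): no segment meets the environment; /zudarrajjade/ is unchanged.
Rule 2 (intervocalic spirantization): /d/ is a stop between vowels /u/ and /a/, so it spirantizes to the fricative [z]. /d/ is a stop between vowels /a/ and /e/, so it spirantizes to the fricative [z]. /zudarrajjade/ → zuzarrajjaze.
Rule 3 (degemination): /rr/ is a geminate; the first /r/ deletes. /jj/ is a geminate; the first /j/ deletes. /zuzarrajjaze/ → zuzarajaze.
Rule 4 (final vowel raising): /e/ is a mid vowel in word-final position, so it raises to [i]. /zuzarajaze/ → zuzarajazi.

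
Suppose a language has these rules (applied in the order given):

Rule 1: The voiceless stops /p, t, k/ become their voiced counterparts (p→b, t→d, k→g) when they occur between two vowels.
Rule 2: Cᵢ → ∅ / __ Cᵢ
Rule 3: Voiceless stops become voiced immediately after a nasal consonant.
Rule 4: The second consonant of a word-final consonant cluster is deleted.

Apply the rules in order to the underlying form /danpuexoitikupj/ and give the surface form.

danbuexoidigup

Rule 1 (intervocalic voicing): /t/ is a voiceless stop between vowels /i/ and /i/, so it voices to [d]. /k/ is a voiceless stop between vowels /i/ and /u/, so it voices to [g]. /danpuexoitikupj/ → danpuexoidigupj.
Rule 2 (degemination): no segment meets the environment; /danpuexoidigupj/ is unchanged.
Rule 3 (post-nasal voicing): /p/ is a voiceless stop immediately after the nasal /n/, so it voices to [b]. /danpuexoidigupj/ → danbuexoidigupj.
Rule 4 (final cluster simplification): /j/ is the second consonant of a word-final cluster /pj/, so it deletes. /danbuexoidigupj/ → danbuexoidigup.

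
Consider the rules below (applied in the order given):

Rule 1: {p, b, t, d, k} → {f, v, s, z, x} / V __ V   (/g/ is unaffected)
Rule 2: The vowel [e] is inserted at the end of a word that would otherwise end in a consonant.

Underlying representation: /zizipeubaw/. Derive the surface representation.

Rule 1 (intervocalic spirantization): /p/ is a stop between vowels /i/ and /e/, so it spirantizes to the fricative [f]. /b/ is a stop between vowels /u/ and /a/, so it spirantizes to the fricative [v]. /zizipeubaw/ → zizifeuvaw.
Rule 2 (final e-epenthesis): the form ends in the consonant /w/, so [e] is inserted word-finally. /zizifeuvaw/ → zizifeuvawe.

zizifeuvawe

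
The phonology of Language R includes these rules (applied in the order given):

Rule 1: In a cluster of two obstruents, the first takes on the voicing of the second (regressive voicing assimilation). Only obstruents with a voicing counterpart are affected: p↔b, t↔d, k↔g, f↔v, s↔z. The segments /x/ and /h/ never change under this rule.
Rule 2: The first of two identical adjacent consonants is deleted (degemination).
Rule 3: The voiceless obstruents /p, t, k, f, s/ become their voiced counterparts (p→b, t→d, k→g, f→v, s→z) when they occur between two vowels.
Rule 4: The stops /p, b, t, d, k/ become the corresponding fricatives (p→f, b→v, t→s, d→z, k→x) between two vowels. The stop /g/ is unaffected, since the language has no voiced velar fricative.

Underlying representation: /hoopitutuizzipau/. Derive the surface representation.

Rule 1 (regressive voicing assimilation): no segment meets the environment; /hoopitutuizzipau/ is unchanged.
Rule 2 (degemination): /zz/ is a geminate; the first /z/ deletes. /hoopitutuizzipau/ → hoopitutuizipau.
Rule 3 (intervocalic voicing): /p/ is a voiceless obstruent between vowels /o/ and /i/, so it voices to [b]. /t/ is a voiceless obstruent between vowels /i/ and /u/, so it voices to [d]. /t/ is a voiceless obstruent between vowels /u/ and /u/, so it voices to [d]. /p/ is a voiceless obstruent between vowels /i/ and /a/, so it voices to [b]. /hoopitutuizipau/ → hoobiduduizibau.
Rule 4 (intervocalic spirantization): /b/ is a stop between vowels /o/ and /i/, so it spirantizes to the fricative [v]. /d/ is a stop between vowels /i/ and /u/, so it spirantizes to the fricative [z]. /d/ is a stop between vowels /u/ and /u/, so it spirantizes to the fricative [z]. /b/ is a stop between vowels /i/ and /a/, so it spirantizes to the fricative [v]. /hoobiduduizibau/ → hoovizuzuizivau.

hoovizuzuizivau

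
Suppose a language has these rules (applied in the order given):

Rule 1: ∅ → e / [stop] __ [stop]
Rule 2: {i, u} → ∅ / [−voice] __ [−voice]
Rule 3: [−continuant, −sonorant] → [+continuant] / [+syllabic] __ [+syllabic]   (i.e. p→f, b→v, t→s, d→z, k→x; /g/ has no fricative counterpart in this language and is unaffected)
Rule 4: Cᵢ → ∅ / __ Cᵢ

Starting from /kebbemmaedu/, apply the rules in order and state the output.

Rule 1 (stop-cluster e-epenthesis): /b/ and /b/ form a stop–stop cluster, so [e] is inserted between them. /kebbemmaedu/ → kebebemmaedu.
Rule 2 (high vowel syncope): no segment meets the environment; /kebebemmaedu/ is unchanged.
Rule 3 (intervocalic spirantization): /b/ is a stop between vowels /e/ and /e/, so it spirantizes to the fricative [v]. /b/ is a stop between vowels /e/ and /e/, so it spirantizes to the fricative [v]. /d/ is a stop between vowels /e/ and /u/, so it spirantizes to the fricative [z]. /kebebemmaedu/ → kevevemmaezu.
Rule 4 (degemination): /mm/ is a geminate; the first /m/ deletes. /kevevemmaezu/ → kevevemaezu.

kevevemaezu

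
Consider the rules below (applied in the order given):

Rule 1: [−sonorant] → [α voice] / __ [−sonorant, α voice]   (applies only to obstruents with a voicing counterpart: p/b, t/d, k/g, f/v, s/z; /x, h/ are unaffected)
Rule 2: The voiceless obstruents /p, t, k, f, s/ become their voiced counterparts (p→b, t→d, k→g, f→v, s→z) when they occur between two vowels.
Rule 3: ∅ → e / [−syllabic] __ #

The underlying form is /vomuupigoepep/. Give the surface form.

Rule 1 (regressive voicing assimilation): no segment meets the environment; /vomuupigoepep/ is unchanged.
Rule 2 (intervocalic voicing): /p/ is a voiceless obstruent between vowels /u/ and /i/, so it voices to [b]. /p/ is a voiceless obstruent between vowels /e/ and /e/, so it voices to [b]. /vomuupigoepep/ → vomuubigoebep.
Rule 3 (final e-epenthesis): the form ends in the consonant /p/, so [e] is inserted word-finally. /vomuubigoebep/ → vomuubigoebepe.

vomuubigoebepe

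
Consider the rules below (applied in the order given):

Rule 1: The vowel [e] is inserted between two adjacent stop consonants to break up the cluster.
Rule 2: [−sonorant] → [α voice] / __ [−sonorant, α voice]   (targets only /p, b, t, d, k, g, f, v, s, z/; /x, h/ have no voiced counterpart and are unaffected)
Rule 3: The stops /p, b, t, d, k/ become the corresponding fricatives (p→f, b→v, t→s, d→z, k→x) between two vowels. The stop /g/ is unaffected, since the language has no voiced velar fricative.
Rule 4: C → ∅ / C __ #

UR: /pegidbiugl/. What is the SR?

pegizeviug

Rule 1 (stop-cluster e-epenthesis): /d/ and /b/ form a stop–stop cluster, so [e] is inserted between them. /pegidbiugl/ → pegidebiugl.
Rule 2 (regressive voicing assimilation): no segment meets the environment; /pegidebiugl/ is unchanged.
Rule 3 (intervocalic spirantization): /d/ is a stop between vowels /i/ and /e/, so it spirantizes to the fricative [z]. /b/ is a stop between vowels /e/ and /i/, so it spirantizes to the fricative [v]. /pegidebiugl/ → pegizeviugl.
Rule 4 (final cluster simplification): /l/ is the second consonant of a word-final cluster /gl/, so it deletes. /pegizeviugl/ → pegizeviug.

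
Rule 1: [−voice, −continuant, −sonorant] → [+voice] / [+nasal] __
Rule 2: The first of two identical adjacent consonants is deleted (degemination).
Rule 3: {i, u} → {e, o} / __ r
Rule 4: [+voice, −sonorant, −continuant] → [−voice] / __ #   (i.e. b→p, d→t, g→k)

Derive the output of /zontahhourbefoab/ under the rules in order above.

zondahoorbefoap

Rule 1 (post-nasal voicing): /t/ is a voiceless stop immediately after the nasal /n/, so it voices to [d]. /zontahhourbefoab/ → zondahhourbefoab.
Rule 2 (degemination): /hh/ is a geminate; the first /h/ deletes. /zondahhourbefoab/ → zondahourbefoab.
Rule 3 (pre-rhotic lowering): /u/ is a high vowel immediately before /r/, so it lowers to [o]. /zondahourbefoab/ → zondahoorbefoab.
Rule 4 (final devoicing): /b/ is a voiced stop in word-final position, so it devoices to [p]. /zondahoorbefoab/ → zondahoorbefoap.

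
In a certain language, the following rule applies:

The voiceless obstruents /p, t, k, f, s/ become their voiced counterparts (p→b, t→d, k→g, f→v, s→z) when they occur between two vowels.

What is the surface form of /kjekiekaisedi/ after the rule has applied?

kjegiegaizedi

Scanning /kjekiekaisedi/: /k/ at position 1 is not in the conditioning environment; /k/ is a voiceless obstruent between vowels /e/ and /i/, so it voices to [g]; /k/ is a voiceless obstruent between vowels /e/ and /a/, so it voices to [g]; /s/ is a voiceless obstruent between vowels /i/ and /e/, so it voices to [z].
Result: [kjegiegaizedi].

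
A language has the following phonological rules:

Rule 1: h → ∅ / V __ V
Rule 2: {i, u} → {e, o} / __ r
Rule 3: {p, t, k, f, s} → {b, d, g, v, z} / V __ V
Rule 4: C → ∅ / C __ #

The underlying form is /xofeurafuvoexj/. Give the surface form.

xoveoravuvoex

Rule 1 (intervocalic h-deletion): no segment meets the environment; /xofeurafuvoexj/ is unchanged.
Rule 2 (pre-rhotic lowering): /u/ is a high vowel immediately before /r/, so it lowers to [o]. /xofeurafuvoexj/ → xofeorafuvoexj.
Rule 3 (intervocalic voicing): /f/ is a voiceless obstruent between vowels /o/ and /e/, so it voices to [v]. /f/ is a voiceless obstruent between vowels /a/ and /u/, so it voices to [v]. /xofeorafuvoexj/ → xoveoravuvoexj.
Rule 4 (final cluster simplification): /j/ is the second consonant of a word-final cluster /xj/, so it deletes. /xoveoravuvoexj/ → xoveoravuvoex.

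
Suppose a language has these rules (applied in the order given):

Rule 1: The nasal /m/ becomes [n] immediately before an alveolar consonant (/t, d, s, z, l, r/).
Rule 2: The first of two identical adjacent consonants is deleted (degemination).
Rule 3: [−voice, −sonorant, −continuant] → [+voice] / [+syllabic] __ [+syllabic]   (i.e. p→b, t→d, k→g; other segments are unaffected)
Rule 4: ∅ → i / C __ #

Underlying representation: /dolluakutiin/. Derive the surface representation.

Rule 1 (nasal place assimilation): no segment meets the environment; /dolluakutiin/ is unchanged.
Rule 2 (degemination): /ll/ is a geminate; the first /l/ deletes. /dolluakutiin/ → doluakutiin.
Rule 3 (intervocalic voicing): /k/ is a voiceless stop between vowels /a/ and /u/, so it voices to [g]. /t/ is a voiceless stop between vowels /u/ and /i/, so it voices to [d]. /doluakutiin/ → doluagudiin.
Rule 4 (final i-epenthesis): the form ends in the consonant /n/, so [i] is inserted word-finally. /doluagudiin/ → doluagudiini.

doluagudiini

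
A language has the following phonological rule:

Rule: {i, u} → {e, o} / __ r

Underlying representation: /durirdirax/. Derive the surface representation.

/u/ is a high vowel immediately before /r/, so it lowers to [o].
/i/ is a high vowel immediately before /r/, so it lowers to [e].
/i/ is a high vowel immediately before /r/, so it lowers to [e].
Surface form: [dorerderax].

dorerderax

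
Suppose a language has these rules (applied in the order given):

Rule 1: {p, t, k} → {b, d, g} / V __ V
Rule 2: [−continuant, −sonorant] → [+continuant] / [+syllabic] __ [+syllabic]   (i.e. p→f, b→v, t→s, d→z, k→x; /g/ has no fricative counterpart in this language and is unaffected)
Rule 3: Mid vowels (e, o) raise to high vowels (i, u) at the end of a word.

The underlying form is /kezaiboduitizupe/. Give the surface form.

Rule 1 (intervocalic voicing): /t/ is a voiceless stop between vowels /i/ and /i/, so it voices to [d]. /p/ is a voiceless stop between vowels /u/ and /e/, so it voices to [b]. /kezaiboduitizupe/ → kezaiboduidizube.
Rule 2 (intervocalic spirantization): /b/ is a stop between vowels /i/ and /o/, so it spirantizes to the fricative [v]. /d/ is a stop between vowels /o/ and /u/, so it spirantizes to the fricative [z]. /d/ is a stop between vowels /i/ and /i/, so it spirantizes to the fricative [z]. /b/ is a stop between vowels /u/ and /e/, so it spirantizes to the fricative [v]. /kezaiboduidizube/ → kezaivozuizizuve.
Rule 3 (final vowel raising): /e/ is a mid vowel in word-final position, so it raises to [i]. /kezaivozuizizuve/ → kezaivozuizizuvi.

kezaivozuizizuvi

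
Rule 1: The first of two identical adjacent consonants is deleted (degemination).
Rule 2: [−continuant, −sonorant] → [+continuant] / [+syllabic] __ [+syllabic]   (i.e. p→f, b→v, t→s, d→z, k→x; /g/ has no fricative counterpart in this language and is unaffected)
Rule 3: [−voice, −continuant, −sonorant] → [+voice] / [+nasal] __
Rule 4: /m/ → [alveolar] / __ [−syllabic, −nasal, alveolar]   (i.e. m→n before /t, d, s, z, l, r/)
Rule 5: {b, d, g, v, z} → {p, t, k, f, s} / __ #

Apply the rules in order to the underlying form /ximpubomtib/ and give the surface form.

ximbuvondip

Rule 1 (degemination): no segment meets the environment; /ximpubomtib/ is unchanged.
Rule 2 (intervocalic spirantization): /b/ is a stop between vowels /u/ and /o/, so it spirantizes to the fricative [v]. /ximpubomtib/ → ximpuvomtib.
Rule 3 (post-nasal voicing): /p/ is a voiceless stop immediately after the nasal /m/, so it voices to [b]. /t/ is a voiceless stop immediately after the nasal /m/, so it voices to [d]. /ximpuvomtib/ → ximbuvomdib.
Rule 4 (nasal place assimilation): /m/ precedes the alveolar consonant /d/, so it assimilates in place to [n]. /ximbuvomdib/ → ximbuvondib.
Rule 5 (final devoicing): /b/ is a voiced obstruent in word-final position, so it devoices to [p]. /ximbuvondib/ → ximbuvondip.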